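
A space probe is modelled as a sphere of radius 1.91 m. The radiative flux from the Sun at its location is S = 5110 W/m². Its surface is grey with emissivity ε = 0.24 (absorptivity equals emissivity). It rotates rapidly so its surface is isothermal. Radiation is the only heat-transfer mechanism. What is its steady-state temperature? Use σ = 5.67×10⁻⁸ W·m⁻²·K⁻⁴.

At equilibrium, absorbed power = emitted power.
Absorbing cross-section = πr² = 11.46 m²; emitting surface = 4πr² = 45.84 m² (ratio 4).
εS·A_cross = εσ·A_surf·T⁴  ⇒  T⁴ = S/(4σ)   (ε cancels).
T⁴ = 5110/(4·5.67×10⁻⁸) = 2.253×10¹⁰ K⁴.
T = (2.253×10¹⁰)^(1/4).

T ≈ 387 K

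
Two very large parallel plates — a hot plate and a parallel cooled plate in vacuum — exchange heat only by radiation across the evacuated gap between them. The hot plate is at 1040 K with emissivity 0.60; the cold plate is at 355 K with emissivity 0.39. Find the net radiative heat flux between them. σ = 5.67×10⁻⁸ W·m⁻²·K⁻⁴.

q ≈ 20300 W/m²

For two infinite grey parallel plates, q = σ(T₁⁴ − T₂⁴)/(1/ε₁ + 1/ε₂ − 1).
T₁⁴ − T₂⁴ = 1.170×10¹² − 1.588×10¹⁰ = 1.154×10¹² K⁴.
1/ε₁ + 1/ε₂ − 1 = 1.667 + 2.564 − 1 = 3.231.
q = 5.67×10⁻⁸ × 1.154×10¹² / 3.231.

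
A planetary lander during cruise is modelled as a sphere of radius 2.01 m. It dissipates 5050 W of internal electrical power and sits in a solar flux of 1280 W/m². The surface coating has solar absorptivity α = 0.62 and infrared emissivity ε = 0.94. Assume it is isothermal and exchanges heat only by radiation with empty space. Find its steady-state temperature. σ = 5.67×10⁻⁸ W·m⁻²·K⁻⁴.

T ≈ 273 K

At steady state, absorbed solar power + internal power = radiated power.
Absorbed: α·S·A_cross = 0.62·1280·12.69 = 10070 W (cross-section πr²).
Total input = 10070 + 5050 = 15120 W.
Radiated: εσ·A_surf·T⁴ with A_surf = 4πr² = 50.77 m².
T⁴ = 15120/(0.94·5.67×10⁻⁸·50.77) = 5.589×10⁹ K⁴.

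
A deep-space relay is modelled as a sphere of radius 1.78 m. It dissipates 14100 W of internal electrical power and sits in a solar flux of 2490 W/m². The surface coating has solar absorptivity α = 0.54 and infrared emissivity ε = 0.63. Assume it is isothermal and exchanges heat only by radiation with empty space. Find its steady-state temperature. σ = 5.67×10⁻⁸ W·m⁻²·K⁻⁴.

T ≈ 373 K

At steady state, absorbed solar power + internal power = radiated power.
Absorbed: α·S·A_cross = 0.54·2490·9.954 = 13380 W (cross-section πr²).
Total input = 13380 + 14100 = 27480 W.
Radiated: εσ·A_surf·T⁴ with A_surf = 4πr² = 39.82 m².
T⁴ = 27480/(0.63·5.67×10⁻⁸·39.82) = 1.932×10¹⁰ K⁴.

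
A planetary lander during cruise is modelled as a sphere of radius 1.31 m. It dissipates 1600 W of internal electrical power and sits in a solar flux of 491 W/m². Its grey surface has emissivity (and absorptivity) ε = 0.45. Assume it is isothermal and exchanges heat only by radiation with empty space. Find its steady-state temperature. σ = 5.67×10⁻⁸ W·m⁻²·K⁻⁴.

At steady state, absorbed solar power + internal power = radiated power.
Absorbed: α·S·A_cross = 0.45·491·5.391 = 1191 W (cross-section πr²).
Total input = 1191 + 1600 = 2791 W.
Radiated: εσ·A_surf·T⁴ with A_surf = 4πr² = 21.57 m².
T⁴ = 2791/(0.45·5.67×10⁻⁸·21.57) = 5.073×10⁹ K⁴.

T ≈ 267 K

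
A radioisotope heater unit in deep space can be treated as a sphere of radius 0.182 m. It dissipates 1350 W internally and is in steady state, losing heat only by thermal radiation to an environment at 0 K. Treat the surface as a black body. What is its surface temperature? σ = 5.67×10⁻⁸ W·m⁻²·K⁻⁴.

Steady state: internal power = radiated power, P = εσA T⁴.
Radiating area A = 4πr² = 0.4162 m².
T⁴ = P/(εσA) = 1350/(1.0·5.67×10⁻⁸·0.4162) = 5.720×10¹⁰ K⁴.
T = (5.720×10¹⁰)^(1/4).

T ≈ 489 K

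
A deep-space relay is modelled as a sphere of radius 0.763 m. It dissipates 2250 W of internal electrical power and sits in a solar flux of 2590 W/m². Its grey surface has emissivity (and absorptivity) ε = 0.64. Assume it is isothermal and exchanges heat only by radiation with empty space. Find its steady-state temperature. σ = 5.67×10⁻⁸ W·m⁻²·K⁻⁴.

T ≈ 376 K

At steady state, absorbed solar power + internal power = radiated power.
Absorbed: α·S·A_cross = 0.64·2590·1.829 = 3032 W (cross-section πr²).
Total input = 3032 + 2250 = 5282 W.
Radiated: εσ·A_surf·T⁴ with A_surf = 4πr² = 7.316 m².
T⁴ = 5282/(0.64·5.67×10⁻⁸·7.316) = 1.990×10¹⁰ K⁴.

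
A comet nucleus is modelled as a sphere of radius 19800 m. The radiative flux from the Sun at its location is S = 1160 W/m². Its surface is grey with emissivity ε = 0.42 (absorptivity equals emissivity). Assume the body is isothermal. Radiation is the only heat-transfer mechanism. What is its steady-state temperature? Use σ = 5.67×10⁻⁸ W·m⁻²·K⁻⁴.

At equilibrium, absorbed power = emitted power.
Absorbing cross-section = πr² = 1.232×10⁹ m²; emitting surface = 4πr² = 4.927×10⁹ m² (ratio 4).
εS·A_cross = εσ·A_surf·T⁴  ⇒  T⁴ = S/(4σ)   (ε cancels).
T⁴ = 1160/(4·5.67×10⁻⁸) = 5.115×10⁹ K⁴.
T = (5.115×10⁹)^(1/4).

T ≈ 267 K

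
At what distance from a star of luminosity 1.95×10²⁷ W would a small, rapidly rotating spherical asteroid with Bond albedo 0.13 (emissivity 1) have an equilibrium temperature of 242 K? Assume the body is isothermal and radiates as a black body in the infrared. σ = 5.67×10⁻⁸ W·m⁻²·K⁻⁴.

d ≈ 4.17×10¹¹ m

For an isothermal black-emitting sphere, (1−a)S·πr² = σ·4πr²·T⁴ ⇒ S = 4σT⁴/(1−a).
S = 4·5.67×10⁻⁸·(242)⁴/0.870 = 894.1 W/m².
Flux falls as S = L/(4πd²), so d = √(L/(4πS)) = √(1.95×10²⁷/(4π·894.1)).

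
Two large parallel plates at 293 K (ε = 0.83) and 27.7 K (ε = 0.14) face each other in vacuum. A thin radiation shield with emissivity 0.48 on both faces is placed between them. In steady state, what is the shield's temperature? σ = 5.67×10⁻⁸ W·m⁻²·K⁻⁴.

T_s ≈ 276 K

In steady state the net flux on the hot side equals that on the cold side.
σ(T₁⁴−T_s⁴)/D₁ = σ(T_s⁴−T₂⁴)/D₂, with D₁ = 1/ε₁+1/ε_s−1 = 2.288, D₂ = 1/ε_s+1/ε₂−1 = 8.226.
Solve for T_s⁴: T_s⁴ = (D₂·T₁⁴ + D₁·T₂⁴)/(D₁+D₂) = 5.766×10⁹ K⁴.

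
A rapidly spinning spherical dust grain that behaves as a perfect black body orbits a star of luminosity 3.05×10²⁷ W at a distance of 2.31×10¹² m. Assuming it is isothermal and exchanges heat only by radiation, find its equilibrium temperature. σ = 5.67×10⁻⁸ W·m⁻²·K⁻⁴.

First find the stellar flux at distance d: S = L/(4πd²) = 3.05×10²⁷/(4π·(2.31×10¹²)²) = 45.48 W/m².
For an isothermal sphere, absorbed (1−a)S·πr² = emitted σ·4πr²·T⁴, so T⁴ = (1−a)S/(4σ).
T⁴ = 1.00·45.48/(4·5.67×10⁻⁸) = 2.006×10⁸ K⁴.

T ≈ 119 K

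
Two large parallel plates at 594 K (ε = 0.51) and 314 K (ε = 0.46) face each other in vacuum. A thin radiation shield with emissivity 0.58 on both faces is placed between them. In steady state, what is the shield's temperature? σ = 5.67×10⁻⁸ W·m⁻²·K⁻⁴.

In steady state the net flux on the hot side equals that on the cold side.
σ(T₁⁴−T_s⁴)/D₁ = σ(T_s⁴−T₂⁴)/D₂, with D₁ = 1/ε₁+1/ε_s−1 = 2.685, D₂ = 1/ε_s+1/ε₂−1 = 2.898.
Solve for T_s⁴: T_s⁴ = (D₂·T₁⁴ + D₁·T₂⁴)/(D₁+D₂) = 6.930×10¹⁰ K⁴.

T_s ≈ 513 K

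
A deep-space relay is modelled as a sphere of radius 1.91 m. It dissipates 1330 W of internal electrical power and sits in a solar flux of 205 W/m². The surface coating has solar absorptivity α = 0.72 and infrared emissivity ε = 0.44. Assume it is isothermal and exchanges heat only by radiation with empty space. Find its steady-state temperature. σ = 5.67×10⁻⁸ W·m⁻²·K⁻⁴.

At steady state, absorbed solar power + internal power = radiated power.
Absorbed: α·S·A_cross = 0.72·205·11.46 = 1692 W (cross-section πr²).
Total input = 1692 + 1330 = 3022 W.
Radiated: εσ·A_surf·T⁴ with A_surf = 4πr² = 45.84 m².
T⁴ = 3022/(0.44·5.67×10⁻⁸·45.84) = 2.642×10⁹ K⁴.

T ≈ 227 K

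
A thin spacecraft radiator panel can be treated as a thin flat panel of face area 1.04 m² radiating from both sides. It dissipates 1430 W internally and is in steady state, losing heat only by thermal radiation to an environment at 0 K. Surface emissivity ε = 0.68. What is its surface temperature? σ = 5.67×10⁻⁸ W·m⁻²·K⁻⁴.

T ≈ 365 K

Steady state: internal power = radiated power, P = εσA T⁴.
Radiating area A = 2·1.04 = 2.080 m².
T⁴ = P/(εσA) = 1430/(0.68·5.67×10⁻⁸·2.080) = 1.783×10¹⁰ K⁴.
T = (1.783×10¹⁰)^(1/4).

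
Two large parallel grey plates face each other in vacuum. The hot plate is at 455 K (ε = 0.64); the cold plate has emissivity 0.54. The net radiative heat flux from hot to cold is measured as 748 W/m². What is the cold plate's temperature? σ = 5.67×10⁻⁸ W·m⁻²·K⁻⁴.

q = σ(T₁⁴ − T₂⁴)/(1/ε₁ + 1/ε₂ − 1); denominator = 2.414.
T₂⁴ = T₁⁴ − q·(1/ε₁+1/ε₂−1)/σ = 4.286×10¹⁰ − 748·2.414/5.67×10⁻⁸
    = 1.101×10¹⁰ K⁴.

T₂ ≈ 324 K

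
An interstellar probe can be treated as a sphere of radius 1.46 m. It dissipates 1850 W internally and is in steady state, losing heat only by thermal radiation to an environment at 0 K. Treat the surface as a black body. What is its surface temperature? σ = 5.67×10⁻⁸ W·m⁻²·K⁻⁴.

Steady state: internal power = radiated power, P = εσA T⁴.
Radiating area A = 4πr² = 26.79 m².
T⁴ = P/(εσA) = 1850/(1.0·5.67×10⁻⁸·26.79) = 1.218×10⁹ K⁴.
T = (1.218×10⁹)^(1/4).

T ≈ 187 K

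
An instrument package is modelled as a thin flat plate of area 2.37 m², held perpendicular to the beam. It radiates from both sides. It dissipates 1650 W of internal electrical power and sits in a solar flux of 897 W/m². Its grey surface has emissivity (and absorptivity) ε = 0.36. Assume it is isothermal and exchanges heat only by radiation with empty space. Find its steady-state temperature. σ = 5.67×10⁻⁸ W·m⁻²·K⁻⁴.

At steady state, absorbed solar power + internal power = radiated power.
Absorbed: α·S·A_cross = 0.36·897·2.370 = 765.3 W (cross-section A).
Total input = 765.3 + 1650 = 2415 W.
Radiated: εσ·A_surf·T⁴ with A_surf = 2A = 4.740 m².
T⁴ = 2415/(0.36·5.67×10⁻⁸·4.740) = 2.496×10¹⁰ K⁴.

T ≈ 397 K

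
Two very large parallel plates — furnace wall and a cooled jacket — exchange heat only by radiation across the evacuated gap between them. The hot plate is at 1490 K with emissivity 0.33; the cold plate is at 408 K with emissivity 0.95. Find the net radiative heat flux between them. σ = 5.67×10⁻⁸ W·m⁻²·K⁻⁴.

q ≈ 90100 W/m²

For two infinite grey parallel plates, q = σ(T₁⁴ − T₂⁴)/(1/ε₁ + 1/ε₂ − 1).
T₁⁴ − T₂⁴ = 4.929×10¹² − 2.771×10¹⁰ = 4.901×10¹² K⁴.
1/ε₁ + 1/ε₂ − 1 = 3.030 + 1.053 − 1 = 3.083.
q = 5.67×10⁻⁸ × 4.901×10¹² / 3.083.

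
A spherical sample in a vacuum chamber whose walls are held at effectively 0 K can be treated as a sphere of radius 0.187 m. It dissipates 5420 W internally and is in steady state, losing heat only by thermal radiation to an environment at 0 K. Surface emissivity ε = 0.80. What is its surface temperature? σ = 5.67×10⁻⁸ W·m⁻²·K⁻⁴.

Steady state: internal power = radiated power, P = εσA T⁴.
Radiating area A = 4πr² = 0.4394 m².
T⁴ = P/(εσA) = 5420/(0.80·5.67×10⁻⁸·0.4394) = 2.719×10¹¹ K⁴.
T = (2.719×10¹¹)^(1/4).

T ≈ 722 K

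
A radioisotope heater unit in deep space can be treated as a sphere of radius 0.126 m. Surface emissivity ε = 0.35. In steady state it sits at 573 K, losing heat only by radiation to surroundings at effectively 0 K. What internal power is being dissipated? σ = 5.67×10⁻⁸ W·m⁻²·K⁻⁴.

Steady state: P = εσA T⁴.
A = 4πr² = 0.1995 m²; T⁴ = (573)⁴ = 1.078×10¹¹ K⁴.
P = 0.35 × 5.67×10⁻⁸ × 0.1995 × 1.078×10¹¹.

P ≈ 427 W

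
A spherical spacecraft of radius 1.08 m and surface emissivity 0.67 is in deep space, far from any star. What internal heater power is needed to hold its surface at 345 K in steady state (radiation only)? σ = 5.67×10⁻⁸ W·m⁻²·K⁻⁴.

P = εσ·4πr²·T⁴.
4πr² = 14.66 m²; T⁴ = 1.417×10¹⁰ K⁴.
P = 0.67·5.67×10⁻⁸·14.66·1.417×10¹⁰.

P ≈ 7890 W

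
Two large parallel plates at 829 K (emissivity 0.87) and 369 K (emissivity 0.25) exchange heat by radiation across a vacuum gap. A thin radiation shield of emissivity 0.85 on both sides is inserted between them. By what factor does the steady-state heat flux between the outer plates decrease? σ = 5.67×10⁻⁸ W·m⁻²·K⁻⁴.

factor ≈ 1.33

Without shield: q₀ = σΔ(T⁴)/(1/ε₁+1/ε₂−1) with denominator 4.149.
With shield the two gaps are in series; the resistances add: (1/ε₁+1/ε_s−1)+(1/ε_s+1/ε₂−1) = 1.326+4.176 = 5.502.
Heat-flux ratio q₀/q = 5.502/4.149.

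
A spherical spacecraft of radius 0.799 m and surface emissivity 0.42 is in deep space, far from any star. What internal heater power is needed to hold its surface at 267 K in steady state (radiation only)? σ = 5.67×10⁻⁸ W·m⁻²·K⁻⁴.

P = εσ·4πr²·T⁴.
4πr² = 8.022 m²; T⁴ = 5.082×10⁹ K⁴.
P = 0.42·5.67×10⁻⁸·8.022·5.082×10⁹.

P ≈ 971 W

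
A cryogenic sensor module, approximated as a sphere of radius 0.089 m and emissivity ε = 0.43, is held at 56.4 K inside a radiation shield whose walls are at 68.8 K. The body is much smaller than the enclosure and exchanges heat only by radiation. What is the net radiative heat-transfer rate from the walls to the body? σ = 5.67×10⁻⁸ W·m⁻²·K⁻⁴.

For a small grey body in a large enclosure: P_net = εσA(T_body⁴ − T_wall⁴).
A = 4πr² = 0.09954 m²; T_body⁴ − T_wall⁴ = 1.012×10⁷ − 2.241×10⁷ = -1.229×10⁷ K⁴.
|P_net| = 0.43·5.67×10⁻⁸·0.09954·1.229×10⁷.

P_net ≈ 0.0298 W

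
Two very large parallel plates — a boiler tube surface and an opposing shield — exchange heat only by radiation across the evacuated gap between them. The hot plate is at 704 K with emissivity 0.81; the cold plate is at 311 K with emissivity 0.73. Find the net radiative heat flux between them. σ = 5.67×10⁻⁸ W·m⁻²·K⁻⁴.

q ≈ 8350 W/m²

For two infinite grey parallel plates, q = σ(T₁⁴ − T₂⁴)/(1/ε₁ + 1/ε₂ − 1).
T₁⁴ − T₂⁴ = 2.456×10¹¹ − 9.355×10⁹ = 2.363×10¹¹ K⁴.
1/ε₁ + 1/ε₂ − 1 = 1.235 + 1.370 − 1 = 1.604.
q = 5.67×10⁻⁸ × 2.363×10¹¹ / 1.604.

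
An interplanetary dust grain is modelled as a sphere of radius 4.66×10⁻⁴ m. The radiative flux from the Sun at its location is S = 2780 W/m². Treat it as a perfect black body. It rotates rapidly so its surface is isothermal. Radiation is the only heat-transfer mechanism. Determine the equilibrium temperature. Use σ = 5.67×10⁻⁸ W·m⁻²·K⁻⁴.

T ≈ 333 K

At equilibrium, absorbed power = emitted power.
Absorbing cross-section = πr² = 6.822×10⁻⁷ m²; emitting surface = 4πr² = 2.729×10⁻⁶ m² (ratio 4).
S·A_cross = εσ·A_surf·T⁴  ⇒  T⁴ = S/(4σ).
T⁴ = 1.00·2780/(4·5.67×10⁻⁸) = 1.226×10¹⁰ K⁴.
T = (1.226×10¹⁰)^(1/4).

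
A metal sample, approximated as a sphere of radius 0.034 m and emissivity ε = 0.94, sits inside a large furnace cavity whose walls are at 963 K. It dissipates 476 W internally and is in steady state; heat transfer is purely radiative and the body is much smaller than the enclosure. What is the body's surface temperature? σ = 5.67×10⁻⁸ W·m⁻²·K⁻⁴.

For a small grey body in a large enclosure, net radiated power = εσA(T⁴ − T_w⁴).
Steady state: P = εσA(T⁴ − T_w⁴) with A = 4πr² = 0.01453 m².
T⁴ = P/(εσA) + T_w⁴ = 476/(0.94·5.67×10⁻⁸·0.01453) + (963)⁴
    = 6.148×10¹¹ + 8.600×10¹¹ = 1.475×10¹² K⁴.

T ≈ 1100 K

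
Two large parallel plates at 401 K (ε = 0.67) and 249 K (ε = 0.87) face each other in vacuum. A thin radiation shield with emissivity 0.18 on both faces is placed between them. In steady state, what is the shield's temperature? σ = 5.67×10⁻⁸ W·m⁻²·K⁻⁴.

T_s ≈ 347 K

In steady state the net flux on the hot side equals that on the cold side.
σ(T₁⁴−T_s⁴)/D₁ = σ(T_s⁴−T₂⁴)/D₂, with D₁ = 1/ε₁+1/ε_s−1 = 6.048, D₂ = 1/ε_s+1/ε₂−1 = 5.705.
Solve for T_s⁴: T_s⁴ = (D₂·T₁⁴ + D₁·T₂⁴)/(D₁+D₂) = 1.453×10¹⁰ K⁴.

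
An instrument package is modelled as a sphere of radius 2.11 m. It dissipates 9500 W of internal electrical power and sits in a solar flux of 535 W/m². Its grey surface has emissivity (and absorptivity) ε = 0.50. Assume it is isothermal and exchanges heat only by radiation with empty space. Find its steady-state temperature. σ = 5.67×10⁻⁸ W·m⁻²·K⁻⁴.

At steady state, absorbed solar power + internal power = radiated power.
Absorbed: α·S·A_cross = 0.50·535·13.99 = 3741 W (cross-section πr²).
Total input = 3741 + 9500 = 13240 W.
Radiated: εσ·A_surf·T⁴ with A_surf = 4πr² = 55.95 m².
T⁴ = 13240/(0.50·5.67×10⁻⁸·55.95) = 8.348×10⁹ K⁴.

T ≈ 302 K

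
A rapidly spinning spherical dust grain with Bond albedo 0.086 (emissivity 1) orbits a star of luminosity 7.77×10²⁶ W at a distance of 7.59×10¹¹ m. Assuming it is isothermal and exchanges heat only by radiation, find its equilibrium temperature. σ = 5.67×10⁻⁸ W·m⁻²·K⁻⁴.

First find the stellar flux at distance d: S = L/(4πd²) = 7.77×10²⁶/(4π·(7.59×10¹¹)²) = 107.3 W/m².
For an isothermal sphere, absorbed (1−a)S·πr² = emitted σ·4πr²·T⁴, so T⁴ = (1−a)S/(4σ).
T⁴ = 0.914·107.3/(4·5.67×10⁻⁸) = 4.325×10⁸ K⁴.

T ≈ 144 K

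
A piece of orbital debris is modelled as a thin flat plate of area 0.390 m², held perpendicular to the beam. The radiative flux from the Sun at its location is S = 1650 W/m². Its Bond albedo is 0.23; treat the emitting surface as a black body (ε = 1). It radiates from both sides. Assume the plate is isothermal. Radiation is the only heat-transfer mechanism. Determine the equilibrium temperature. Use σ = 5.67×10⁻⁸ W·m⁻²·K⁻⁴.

At equilibrium, absorbed power = emitted power.
Absorbing cross-section = A = 0.3900 m²; emitting surface = 2A = 0.7800 m² (ratio 2).
(1−a)S·A_cross = εσ·A_surf·T⁴  ⇒  T⁴ = (1−a)S/(2σ).
T⁴ = 0.770·1650/(2·5.67×10⁻⁸) = 1.120×10¹⁰ K⁴.
T = (1.120×10¹⁰)^(1/4).

T ≈ 325 K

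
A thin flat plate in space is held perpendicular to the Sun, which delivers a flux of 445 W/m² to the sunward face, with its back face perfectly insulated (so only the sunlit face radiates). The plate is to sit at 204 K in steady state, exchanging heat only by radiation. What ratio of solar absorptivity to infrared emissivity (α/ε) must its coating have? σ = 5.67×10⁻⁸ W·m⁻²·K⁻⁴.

α/ε ≈ 0.221

Balance: αS·A = εσ·1A·T⁴ ⇒ α/ε = σT⁴/S.
α/ε = 5.67×10⁻⁸·(204)⁴/445 = 5.67×10⁻⁸·1.732×10⁹/445.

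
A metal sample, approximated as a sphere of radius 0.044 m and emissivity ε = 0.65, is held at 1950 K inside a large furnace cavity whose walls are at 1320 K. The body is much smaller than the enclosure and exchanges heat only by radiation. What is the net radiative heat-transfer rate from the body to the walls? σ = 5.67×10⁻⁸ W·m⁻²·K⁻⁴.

For a small grey body in a large enclosure: P_net = εσA(T_body⁴ − T_wall⁴).
A = 4πr² = 0.02433 m²; T_body⁴ − T_wall⁴ = 1.446×10¹³ − 3.036×10¹² = 1.142×10¹³ K⁴.
|P_net| = 0.65·5.67×10⁻⁸·0.02433·1.142×10¹³.

P_net ≈ 10200 W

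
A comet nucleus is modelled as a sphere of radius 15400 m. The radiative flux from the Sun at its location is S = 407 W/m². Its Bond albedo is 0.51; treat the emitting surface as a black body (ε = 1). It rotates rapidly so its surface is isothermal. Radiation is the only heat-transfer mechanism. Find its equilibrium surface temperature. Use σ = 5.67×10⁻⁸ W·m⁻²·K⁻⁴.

At equilibrium, absorbed power = emitted power.
Absorbing cross-section = πr² = 7.451×10⁸ m²; emitting surface = 4πr² = 2.980×10⁹ m² (ratio 4).
(1−a)S·A_cross = εσ·A_surf·T⁴  ⇒  T⁴ = (1−a)S/(4σ).
T⁴ = 0.490·407/(4·5.67×10⁻⁸) = 8.793×10⁸ K⁴.
T = (8.793×10⁸)^(1/4).

T ≈ 172 K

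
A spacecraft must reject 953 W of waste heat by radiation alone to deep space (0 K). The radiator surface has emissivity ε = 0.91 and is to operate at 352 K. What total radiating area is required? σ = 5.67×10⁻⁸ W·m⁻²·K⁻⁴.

P = εσA T⁴ ⇒ A = P/(εσT⁴).
T⁴ = 1.535×10¹⁰ K⁴.
A = 953/(0.91 × 5.67×10⁻⁸ × 1.535×10¹⁰).

A ≈ 1.20 m²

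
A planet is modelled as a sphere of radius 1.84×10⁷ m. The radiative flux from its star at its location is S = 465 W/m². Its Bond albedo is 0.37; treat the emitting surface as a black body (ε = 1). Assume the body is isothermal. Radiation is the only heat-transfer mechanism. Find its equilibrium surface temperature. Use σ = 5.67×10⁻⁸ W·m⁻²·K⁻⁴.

T ≈ 190 K

At equilibrium, absorbed power = emitted power.
Absorbing cross-section = πr² = 1.064×10¹⁵ m²; emitting surface = 4πr² = 4.254×10¹⁵ m² (ratio 4).
(1−a)S·A_cross = εσ·A_surf·T⁴  ⇒  T⁴ = (1−a)S/(4σ).
T⁴ = 0.630·465/(4·5.67×10⁻⁸) = 1.292×10⁹ K⁴.
T = (1.292×10⁹)^(1/4).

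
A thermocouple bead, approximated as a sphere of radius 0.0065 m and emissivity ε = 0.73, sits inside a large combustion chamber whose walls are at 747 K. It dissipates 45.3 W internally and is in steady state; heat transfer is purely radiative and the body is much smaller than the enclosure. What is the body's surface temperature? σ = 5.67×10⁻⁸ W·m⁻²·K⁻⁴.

T ≈ 1240 K

For a small grey body in a large enclosure, net radiated power = εσA(T⁴ − T_w⁴).
Steady state: P = εσA(T⁴ − T_w⁴) with A = 4πr² = 5.309×10⁻⁴ m².
T⁴ = P/(εσA) + T_w⁴ = 45.3/(0.73·5.67×10⁻⁸·5.309×10⁻⁴) + (747)⁴
    = 2.061×10¹² + 3.114×10¹¹ = 2.373×10¹² K⁴.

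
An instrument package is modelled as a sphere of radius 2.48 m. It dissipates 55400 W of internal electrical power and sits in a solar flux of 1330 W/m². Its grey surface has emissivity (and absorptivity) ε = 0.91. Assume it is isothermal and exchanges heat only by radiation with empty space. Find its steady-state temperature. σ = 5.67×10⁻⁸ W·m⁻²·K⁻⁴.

T ≈ 375 K

At steady state, absorbed solar power + internal power = radiated power.
Absorbed: α·S·A_cross = 0.91·1330·19.32 = 23390 W (cross-section πr²).
Total input = 23390 + 55400 = 78790 W.
Radiated: εσ·A_surf·T⁴ with A_surf = 4πr² = 77.29 m².
T⁴ = 78790/(0.91·5.67×10⁻⁸·77.29) = 1.976×10¹⁰ K⁴.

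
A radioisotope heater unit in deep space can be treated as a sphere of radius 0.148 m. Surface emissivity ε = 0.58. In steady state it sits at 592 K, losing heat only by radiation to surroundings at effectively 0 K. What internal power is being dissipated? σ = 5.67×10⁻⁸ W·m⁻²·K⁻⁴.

Steady state: P = εσA T⁴.
A = 4πr² = 0.2753 m²; T⁴ = (592)⁴ = 1.228×10¹¹ K⁴.
P = 0.58 × 5.67×10⁻⁸ × 0.2753 × 1.228×10¹¹.

P ≈ 1110 W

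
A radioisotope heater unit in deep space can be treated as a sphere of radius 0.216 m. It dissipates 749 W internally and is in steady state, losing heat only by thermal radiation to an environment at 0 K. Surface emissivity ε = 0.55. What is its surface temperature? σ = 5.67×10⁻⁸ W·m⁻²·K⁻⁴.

T ≈ 450 K

Steady state: internal power = radiated power, P = εσA T⁴.
Radiating area A = 4πr² = 0.5863 m².
T⁴ = P/(εσA) = 749/(0.55·5.67×10⁻⁸·0.5863) = 4.097×10¹⁰ K⁴.
T = (4.097×10¹⁰)^(1/4).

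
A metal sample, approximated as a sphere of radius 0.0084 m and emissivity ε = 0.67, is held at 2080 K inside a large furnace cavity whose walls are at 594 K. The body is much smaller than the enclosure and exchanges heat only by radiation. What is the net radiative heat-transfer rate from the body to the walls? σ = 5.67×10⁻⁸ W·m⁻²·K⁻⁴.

For a small grey body in a large enclosure: P_net = εσA(T_body⁴ − T_wall⁴).
A = 4πr² = 8.867×10⁻⁴ m²; T_body⁴ − T_wall⁴ = 1.872×10¹³ − 1.245×10¹¹ = 1.859×10¹³ K⁴.
|P_net| = 0.67·5.67×10⁻⁸·8.867×10⁻⁴·1.859×10¹³.

P_net ≈ 626 W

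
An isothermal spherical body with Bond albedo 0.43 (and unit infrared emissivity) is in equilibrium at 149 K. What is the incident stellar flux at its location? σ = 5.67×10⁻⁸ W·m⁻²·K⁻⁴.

(1−a)S·πr² = σ·4πr²·T⁴ ⇒ S = 4σT⁴/(1−a).
S = 4·5.67×10⁻⁸·4.929×10⁸/0.570.

S ≈ 196 W/m²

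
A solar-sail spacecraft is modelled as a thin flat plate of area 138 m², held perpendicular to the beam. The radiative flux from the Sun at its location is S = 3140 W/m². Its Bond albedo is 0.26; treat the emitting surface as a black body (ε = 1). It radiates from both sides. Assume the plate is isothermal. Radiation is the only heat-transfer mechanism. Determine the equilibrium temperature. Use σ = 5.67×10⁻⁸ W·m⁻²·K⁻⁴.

T ≈ 378 K

At equilibrium, absorbed power = emitted power.
Absorbing cross-section = A = 138.0 m²; emitting surface = 2A = 276.0 m² (ratio 2).
(1−a)S·A_cross = εσ·A_surf·T⁴  ⇒  T⁴ = (1−a)S/(2σ).
T⁴ = 0.740·3140/(2·5.67×10⁻⁸) = 2.049×10¹⁰ K⁴.
T = (2.049×10¹⁰)^(1/4).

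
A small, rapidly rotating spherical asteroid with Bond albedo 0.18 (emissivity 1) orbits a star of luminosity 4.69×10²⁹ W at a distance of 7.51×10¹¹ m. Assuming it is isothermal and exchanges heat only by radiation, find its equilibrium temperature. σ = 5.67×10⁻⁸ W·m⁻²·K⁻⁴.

T ≈ 699 K

First find the stellar flux at distance d: S = L/(4πd²) = 4.69×10²⁹/(4π·(7.51×10¹¹)²) = 66170 W/m².
For an isothermal sphere, absorbed (1−a)S·πr² = emitted σ·4πr²·T⁴, so T⁴ = (1−a)S/(4σ).
T⁴ = 0.820·66170/(4·5.67×10⁻⁸) = 2.393×10¹¹ K⁴.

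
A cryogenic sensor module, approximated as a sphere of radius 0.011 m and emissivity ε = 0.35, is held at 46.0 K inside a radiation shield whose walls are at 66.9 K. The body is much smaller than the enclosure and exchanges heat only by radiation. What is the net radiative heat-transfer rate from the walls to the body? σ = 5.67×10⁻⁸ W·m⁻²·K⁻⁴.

For a small grey body in a large enclosure: P_net = εσA(T_body⁴ − T_wall⁴).
A = 4πr² = 0.001521 m²; T_body⁴ − T_wall⁴ = 4.477×10⁶ − 2.003×10⁷ = -1.555×10⁷ K⁴.
|P_net| = 0.35·5.67×10⁻⁸·0.001521·1.555×10⁷.

P_net ≈ 4.69×10⁻⁴ W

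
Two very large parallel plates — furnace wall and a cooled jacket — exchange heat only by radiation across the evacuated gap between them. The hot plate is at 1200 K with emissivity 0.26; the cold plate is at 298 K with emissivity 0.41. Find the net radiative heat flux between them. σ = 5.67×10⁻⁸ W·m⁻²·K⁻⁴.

For two infinite grey parallel plates, q = σ(T₁⁴ − T₂⁴)/(1/ε₁ + 1/ε₂ − 1).
T₁⁴ − T₂⁴ = 2.074×10¹² − 7.886×10⁹ = 2.066×10¹² K⁴.
1/ε₁ + 1/ε₂ − 1 = 3.846 + 2.439 − 1 = 5.285.
q = 5.67×10⁻⁸ × 2.066×10¹² / 5.285.

q ≈ 22200 W/m²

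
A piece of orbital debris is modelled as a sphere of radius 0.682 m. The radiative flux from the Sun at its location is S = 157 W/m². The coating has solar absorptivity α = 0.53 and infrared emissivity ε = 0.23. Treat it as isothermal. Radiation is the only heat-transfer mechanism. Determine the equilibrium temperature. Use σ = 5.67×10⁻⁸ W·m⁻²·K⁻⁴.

T ≈ 200 K

At equilibrium, absorbed power = emitted power.
Absorbing cross-section = πr² = 1.461 m²; emitting surface = 4πr² = 5.845 m² (ratio 4).
αS·A_cross = εσ·A_surf·T⁴  ⇒  T⁴ = αS/(ε·4σ).
T⁴ = 0.530·157/(0.23·4·5.67×10⁻⁸) = 1.595×10⁹ K⁴.
T = (1.595×10⁹)^(1/4).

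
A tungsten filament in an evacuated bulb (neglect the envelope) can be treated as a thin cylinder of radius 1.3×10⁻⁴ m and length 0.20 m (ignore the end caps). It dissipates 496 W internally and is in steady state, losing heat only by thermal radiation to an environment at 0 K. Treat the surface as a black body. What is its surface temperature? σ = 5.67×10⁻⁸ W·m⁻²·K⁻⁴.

Steady state: internal power = radiated power, P = εσA T⁴.
Radiating area A = 2πrL = 1.634×10⁻⁴ m².
T⁴ = P/(εσA) = 496/(1.0·5.67×10⁻⁸·1.634×10⁻⁴) = 5.355×10¹³ K⁴.
T = (5.355×10¹³)^(1/4).

T ≈ 2710 K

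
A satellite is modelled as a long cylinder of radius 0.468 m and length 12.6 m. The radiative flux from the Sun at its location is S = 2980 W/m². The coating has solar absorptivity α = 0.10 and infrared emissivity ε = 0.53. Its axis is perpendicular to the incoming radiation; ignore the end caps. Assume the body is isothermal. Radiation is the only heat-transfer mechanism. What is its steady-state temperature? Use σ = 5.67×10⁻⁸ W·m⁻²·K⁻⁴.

T ≈ 237 K

At equilibrium, absorbed power = emitted power.
Absorbing cross-section = 2rL = 11.79 m²; emitting surface = 2πrL = 37.05 m² (ratio π).
αS·A_cross = εσ·A_surf·T⁴  ⇒  T⁴ = αS/(ε·πσ).
T⁴ = 0.100·2980/(0.53·π·5.67×10⁻⁸) = 3.157×10⁹ K⁴.
T = (3.157×10⁹)^(1/4).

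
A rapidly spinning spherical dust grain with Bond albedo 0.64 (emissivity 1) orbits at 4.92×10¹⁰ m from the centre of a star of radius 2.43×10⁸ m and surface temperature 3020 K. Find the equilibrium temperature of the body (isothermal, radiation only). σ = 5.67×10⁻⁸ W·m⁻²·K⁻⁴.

The star's surface emits σT_*⁴; at distance d the flux is S = σT_*⁴(R_*/d)².
S = 5.67×10⁻⁸·(3020)⁴·(2.43×10⁸/4.92×10¹⁰)² = 115.1 W/m².
For an isothermal sphere T⁴ = (1−a)S/(4σ) = 1.826×10⁸ K⁴.

T ≈ 116 K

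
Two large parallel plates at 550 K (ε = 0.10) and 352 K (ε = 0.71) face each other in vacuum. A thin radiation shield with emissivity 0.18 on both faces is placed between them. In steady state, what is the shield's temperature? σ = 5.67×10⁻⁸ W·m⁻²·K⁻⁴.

T_s ≈ 440 K

In steady state the net flux on the hot side equals that on the cold side.
σ(T₁⁴−T_s⁴)/D₁ = σ(T_s⁴−T₂⁴)/D₂, with D₁ = 1/ε₁+1/ε_s−1 = 14.56, D₂ = 1/ε_s+1/ε₂−1 = 5.964.
Solve for T_s⁴: T_s⁴ = (D₂·T₁⁴ + D₁·T₂⁴)/(D₁+D₂) = 3.749×10¹⁰ K⁴.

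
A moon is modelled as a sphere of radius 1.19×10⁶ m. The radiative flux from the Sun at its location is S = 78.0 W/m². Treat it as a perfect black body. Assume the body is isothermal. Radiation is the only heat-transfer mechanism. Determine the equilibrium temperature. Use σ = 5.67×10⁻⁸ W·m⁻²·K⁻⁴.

At equilibrium, absorbed power = emitted power.
Absorbing cross-section = πr² = 4.449×10¹² m²; emitting surface = 4πr² = 1.780×10¹³ m² (ratio 4).
S·A_cross = εσ·A_surf·T⁴  ⇒  T⁴ = S/(4σ).
T⁴ = 1.00·78.0/(4·5.67×10⁻⁸) = 3.439×10⁸ K⁴.
T = (3.439×10⁸)^(1/4).

T ≈ 136 K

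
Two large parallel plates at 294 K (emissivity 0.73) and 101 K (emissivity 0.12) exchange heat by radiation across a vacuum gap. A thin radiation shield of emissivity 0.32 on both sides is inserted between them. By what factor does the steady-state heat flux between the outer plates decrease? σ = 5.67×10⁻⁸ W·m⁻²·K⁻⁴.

Without shield: q₀ = σΔ(T⁴)/(1/ε₁+1/ε₂−1) with denominator 8.703.
With shield the two gaps are in series; the resistances add: (1/ε₁+1/ε_s−1)+(1/ε_s+1/ε₂−1) = 3.495+10.46 = 13.95.
Heat-flux ratio q₀/q = 13.95/8.703.

factor ≈ 1.60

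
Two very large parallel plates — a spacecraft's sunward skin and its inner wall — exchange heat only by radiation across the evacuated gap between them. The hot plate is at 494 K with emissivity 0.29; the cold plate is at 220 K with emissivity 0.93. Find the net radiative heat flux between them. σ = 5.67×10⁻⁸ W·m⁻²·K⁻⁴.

For two infinite grey parallel plates, q = σ(T₁⁴ − T₂⁴)/(1/ε₁ + 1/ε₂ − 1).
T₁⁴ − T₂⁴ = 5.955×10¹⁰ − 2.343×10⁹ = 5.721×10¹⁰ K⁴.
1/ε₁ + 1/ε₂ − 1 = 3.448 + 1.075 − 1 = 3.524.
q = 5.67×10⁻⁸ × 5.721×10¹⁰ / 3.524.

q ≈ 921 W/m²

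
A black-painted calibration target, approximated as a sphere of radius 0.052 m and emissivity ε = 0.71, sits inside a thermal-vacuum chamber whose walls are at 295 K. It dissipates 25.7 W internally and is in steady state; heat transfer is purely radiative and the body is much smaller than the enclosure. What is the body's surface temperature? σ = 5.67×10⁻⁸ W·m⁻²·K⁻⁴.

T ≈ 403 K

For a small grey body in a large enclosure, net radiated power = εσA(T⁴ − T_w⁴).
Steady state: P = εσA(T⁴ − T_w⁴) with A = 4πr² = 0.03398 m².
T⁴ = P/(εσA) + T_w⁴ = 25.7/(0.71·5.67×10⁻⁸·0.03398) + (295)⁴
    = 1.879×10¹⁰ + 7.573×10⁹ = 2.636×10¹⁰ K⁴.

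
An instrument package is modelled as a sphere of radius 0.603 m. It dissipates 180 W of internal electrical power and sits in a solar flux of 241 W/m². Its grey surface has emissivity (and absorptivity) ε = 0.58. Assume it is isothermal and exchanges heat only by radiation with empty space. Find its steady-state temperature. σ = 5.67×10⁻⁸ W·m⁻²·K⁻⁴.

At steady state, absorbed solar power + internal power = radiated power.
Absorbed: α·S·A_cross = 0.58·241·1.142 = 159.7 W (cross-section πr²).
Total input = 159.7 + 180 = 339.7 W.
Radiated: εσ·A_surf·T⁴ with A_surf = 4πr² = 4.569 m².
T⁴ = 339.7/(0.58·5.67×10⁻⁸·4.569) = 2.261×10⁹ K⁴.

T ≈ 218 K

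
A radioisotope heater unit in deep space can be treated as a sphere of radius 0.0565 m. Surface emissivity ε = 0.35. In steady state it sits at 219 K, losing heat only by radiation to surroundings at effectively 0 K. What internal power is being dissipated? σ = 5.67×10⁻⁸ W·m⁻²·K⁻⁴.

P ≈ 1.83 W

Steady state: P = εσA T⁴.
A = 4πr² = 0.04011 m²; T⁴ = (219)⁴ = 2.300×10⁹ K⁴.
P = 0.35 × 5.67×10⁻⁸ × 0.04011 × 2.300×10⁹.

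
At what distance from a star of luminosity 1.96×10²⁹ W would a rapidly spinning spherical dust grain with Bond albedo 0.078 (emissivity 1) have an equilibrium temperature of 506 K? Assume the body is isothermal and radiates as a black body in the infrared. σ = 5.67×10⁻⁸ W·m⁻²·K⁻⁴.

For an isothermal black-emitting sphere, (1−a)S·πr² = σ·4πr²·T⁴ ⇒ S = 4σT⁴/(1−a).
S = 4·5.67×10⁻⁸·(506)⁴/0.922 = 16130 W/m².
Flux falls as S = L/(4πd²), so d = √(L/(4πS)) = √(1.96×10²⁹/(4π·16130)).

d ≈ 9.83×10¹¹ m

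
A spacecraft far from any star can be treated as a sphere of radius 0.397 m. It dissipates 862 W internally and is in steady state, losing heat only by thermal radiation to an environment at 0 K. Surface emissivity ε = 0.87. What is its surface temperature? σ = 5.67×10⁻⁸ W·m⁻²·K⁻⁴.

Steady state: internal power = radiated power, P = εσA T⁴.
Radiating area A = 4πr² = 1.981 m².
T⁴ = P/(εσA) = 862/(0.87·5.67×10⁻⁸·1.981) = 8.823×10⁹ K⁴.
T = (8.823×10⁹)^(1/4).

T ≈ 306 K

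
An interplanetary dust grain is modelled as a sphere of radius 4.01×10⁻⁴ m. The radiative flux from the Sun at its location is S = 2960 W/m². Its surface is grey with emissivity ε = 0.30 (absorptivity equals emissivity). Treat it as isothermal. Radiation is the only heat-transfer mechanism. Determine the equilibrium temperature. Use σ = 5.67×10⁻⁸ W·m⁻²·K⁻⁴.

At equilibrium, absorbed power = emitted power.
Absorbing cross-section = πr² = 5.052×10⁻⁷ m²; emitting surface = 4πr² = 2.021×10⁻⁶ m² (ratio 4).
εS·A_cross = εσ·A_surf·T⁴  ⇒  T⁴ = S/(4σ)   (ε cancels).
T⁴ = 2960/(4·5.67×10⁻⁸) = 1.305×10¹⁰ K⁴.
T = (1.305×10¹⁰)^(1/4).

T ≈ 338 K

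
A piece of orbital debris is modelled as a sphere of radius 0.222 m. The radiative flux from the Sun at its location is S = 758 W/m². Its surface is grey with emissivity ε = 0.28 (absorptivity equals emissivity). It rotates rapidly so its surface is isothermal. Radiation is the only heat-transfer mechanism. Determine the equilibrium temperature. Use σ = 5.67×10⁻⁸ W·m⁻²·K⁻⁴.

At equilibrium, absorbed power = emitted power.
Absorbing cross-section = πr² = 0.1548 m²; emitting surface = 4πr² = 0.6193 m² (ratio 4).
εS·A_cross = εσ·A_surf·T⁴  ⇒  T⁴ = S/(4σ)   (ε cancels).
T⁴ = 758/(4·5.67×10⁻⁸) = 3.342×10⁹ K⁴.
T = (3.342×10⁹)^(1/4).

T ≈ 240 K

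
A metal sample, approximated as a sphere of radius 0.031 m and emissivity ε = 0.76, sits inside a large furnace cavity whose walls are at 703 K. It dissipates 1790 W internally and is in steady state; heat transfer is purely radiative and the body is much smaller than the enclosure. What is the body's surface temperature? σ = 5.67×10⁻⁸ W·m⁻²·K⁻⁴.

T ≈ 1390 K

For a small grey body in a large enclosure, net radiated power = εσA(T⁴ − T_w⁴).
Steady state: P = εσA(T⁴ − T_w⁴) with A = 4πr² = 0.01208 m².
T⁴ = P/(εσA) + T_w⁴ = 1790/(0.76·5.67×10⁻⁸·0.01208) + (703)⁴
    = 3.440×10¹² + 2.442×10¹¹ = 3.684×10¹² K⁴.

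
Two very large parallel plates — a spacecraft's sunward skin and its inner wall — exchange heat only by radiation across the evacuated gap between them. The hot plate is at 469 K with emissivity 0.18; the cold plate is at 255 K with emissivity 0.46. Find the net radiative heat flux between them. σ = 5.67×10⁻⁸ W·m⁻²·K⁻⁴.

q ≈ 372 W/m²

For two infinite grey parallel plates, q = σ(T₁⁴ − T₂⁴)/(1/ε₁ + 1/ε₂ − 1).
T₁⁴ − T₂⁴ = 4.838×10¹⁰ − 4.228×10⁹ = 4.415×10¹⁰ K⁴.
1/ε₁ + 1/ε₂ − 1 = 5.556 + 2.174 − 1 = 6.729.
q = 5.67×10⁻⁸ × 4.415×10¹⁰ / 6.729.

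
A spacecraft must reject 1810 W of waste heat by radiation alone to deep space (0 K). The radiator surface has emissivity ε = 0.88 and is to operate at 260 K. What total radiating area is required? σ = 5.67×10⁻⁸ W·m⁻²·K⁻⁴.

A ≈ 7.94 m²

P = εσA T⁴ ⇒ A = P/(εσT⁴).
T⁴ = 4.570×10⁹ K⁴.
A = 1810/(0.88 × 5.67×10⁻⁸ × 4.570×10⁹).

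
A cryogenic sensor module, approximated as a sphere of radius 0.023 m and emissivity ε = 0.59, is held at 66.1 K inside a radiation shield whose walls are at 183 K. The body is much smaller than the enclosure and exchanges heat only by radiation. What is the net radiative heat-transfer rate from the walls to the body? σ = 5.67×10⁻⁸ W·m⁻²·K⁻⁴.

For a small grey body in a large enclosure: P_net = εσA(T_body⁴ − T_wall⁴).
A = 4πr² = 0.006648 m²; T_body⁴ − T_wall⁴ = 1.909×10⁷ − 1.122×10⁹ = -1.102×10⁹ K⁴.
|P_net| = 0.59·5.67×10⁻⁸·0.006648·1.102×10⁹.

P_net ≈ 0.245 W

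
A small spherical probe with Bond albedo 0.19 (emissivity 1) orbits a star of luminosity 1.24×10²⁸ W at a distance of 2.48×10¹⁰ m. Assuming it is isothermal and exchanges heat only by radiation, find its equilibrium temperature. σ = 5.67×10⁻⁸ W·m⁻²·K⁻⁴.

T ≈ 1550 K

First find the stellar flux at distance d: S = L/(4πd²) = 1.24×10²⁸/(4π·(2.48×10¹⁰)²) = 1.604×10⁶ W/m².
For an isothermal sphere, absorbed (1−a)S·πr² = emitted σ·4πr²·T⁴, so T⁴ = (1−a)S/(4σ).
T⁴ = 0.810·1.604×10⁶/(4·5.67×10⁻⁸) = 5.730×10¹² K⁴.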